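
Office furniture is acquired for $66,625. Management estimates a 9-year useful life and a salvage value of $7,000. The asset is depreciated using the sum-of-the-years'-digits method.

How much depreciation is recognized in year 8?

Depreciable base = $66,625 − $7,000 = $59,625.
Sum of the years' digits = 9+8+7+6+5+4+3+2+1 = 45.
Year 1: $59,625 × 9/45 = $11,925. Book value $54,700.
Year 2: $59,625 × 8/45 = $10,600. Book value $44,100.
Year 3: $59,625 × 7/45 = $9,275. Book value $34,825.
Year 4: $59,625 × 6/45 = $7,950. Book value $26,875.
Year 5: $59,625 × 5/45 = $6,625. Book value $20,250.
Year 6: $59,625 × 4/45 = $5,300. Book value $14,950.
Year 7: $59,625 × 3/45 = $3,975. Book value $10,975.
Year 8: $59,625 × 2/45 = $2,650. Book value $8,325.

$2,650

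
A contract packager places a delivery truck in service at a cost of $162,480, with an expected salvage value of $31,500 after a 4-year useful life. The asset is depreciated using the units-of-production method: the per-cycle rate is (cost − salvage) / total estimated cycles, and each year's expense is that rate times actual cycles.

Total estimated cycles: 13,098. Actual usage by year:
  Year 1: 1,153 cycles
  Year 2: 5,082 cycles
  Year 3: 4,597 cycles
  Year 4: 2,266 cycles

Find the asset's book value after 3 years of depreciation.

$54,160

Depreciable base = $162,480 − $31,500 = $130,980.
Rate = $130,980 / 13,098 cycles = $10 per cycle.
Year 1: 1,153 × $10 = $11,530. Book value $150,950.
Year 2: 5,082 × $10 = $50,820. Book value $100,130.
Year 3: 4,597 × $10 = $45,970. Book value $54,160.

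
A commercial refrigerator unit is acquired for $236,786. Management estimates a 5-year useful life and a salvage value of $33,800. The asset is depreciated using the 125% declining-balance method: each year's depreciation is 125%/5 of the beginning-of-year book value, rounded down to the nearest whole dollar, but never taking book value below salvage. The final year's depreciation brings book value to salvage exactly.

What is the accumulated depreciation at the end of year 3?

$136,891

Depreciable base = $236,786 − $33,800 = $202,986.
Year 1: ⌊$236,786 × 125%/5⌋ = $59,196. Book value $177,590.
Year 2: ⌊$177,590 × 125%/5⌋ = $44,397. Book value $133,193.
Year 3: ⌊$133,193 × 125%/5⌋ = $33,298. Book value $99,895.
Accumulated through year 3 = $236,786 − $99,895 = $136,891.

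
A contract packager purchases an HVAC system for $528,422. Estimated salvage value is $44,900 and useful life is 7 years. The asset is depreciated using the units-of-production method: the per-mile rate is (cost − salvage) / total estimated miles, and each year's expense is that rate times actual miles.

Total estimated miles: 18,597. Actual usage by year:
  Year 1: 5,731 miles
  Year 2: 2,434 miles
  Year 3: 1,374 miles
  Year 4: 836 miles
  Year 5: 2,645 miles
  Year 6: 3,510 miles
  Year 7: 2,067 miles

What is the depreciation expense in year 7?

Depreciable base = $528,422 − $44,900 = $483,522.
Rate = $483,522 / 18,597 miles = $26 per mile.
Year 1: 5,731 × $26 = $149,006. Book value $379,416.
Year 2: 2,434 × $26 = $63,284. Book value $316,132.
Year 3: 1,374 × $26 = $35,724. Book value $280,408.
Year 4: 836 × $26 = $21,736. Book value $258,672.
Year 5: 2,645 × $26 = $68,770. Book value $189,902.
Year 6: 3,510 × $26 = $91,260. Book value $98,642.
Year 7: 2,067 × $26 = $53,742. Book value $44,900.

$53,742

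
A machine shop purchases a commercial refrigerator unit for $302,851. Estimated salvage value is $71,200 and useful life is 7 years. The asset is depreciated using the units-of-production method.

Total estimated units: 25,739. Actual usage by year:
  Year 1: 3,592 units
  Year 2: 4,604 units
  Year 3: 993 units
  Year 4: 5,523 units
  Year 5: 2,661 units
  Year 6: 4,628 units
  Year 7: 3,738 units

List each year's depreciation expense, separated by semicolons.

$32,328; $41,436; $8,937; $49,707; $23,949; $41,652; $33,642

Depreciable base = $302,851 − $71,200 = $231,651.
Rate = $231,651 / 25,739 units = $9 per unit.
Year 1: 3,592 × $9 = $32,328. Book value $270,523.
Year 2: 4,604 × $9 = $41,436. Book value $229,087.
Year 3: 993 × $9 = $8,937. Book value $220,150.
Year 4: 5,523 × $9 = $49,707. Book value $170,443.
Year 5: 2,661 × $9 = $23,949. Book value $146,494.
Year 6: 4,628 × $9 = $41,652. Book value $104,842.
Year 7: 3,738 × $9 = $33,642. Book value $71,200.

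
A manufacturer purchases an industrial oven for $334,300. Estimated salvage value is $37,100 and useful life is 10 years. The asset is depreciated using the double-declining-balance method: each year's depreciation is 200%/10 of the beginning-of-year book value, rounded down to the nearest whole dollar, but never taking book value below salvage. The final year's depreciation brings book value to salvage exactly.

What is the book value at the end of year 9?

Depreciable base = $334,300 − $37,100 = $297,200.
Year 1: ⌊$334,300 × 200%/10⌋ = $66,860. Book value $267,440.
Year 2: ⌊$267,440 × 200%/10⌋ = $53,488. Book value $213,952.
Year 3: ⌊$213,952 × 200%/10⌋ = $42,790. Book value $171,162.
Year 4: ⌊$171,162 × 200%/10⌋ = $34,232. Book value $136,930.
Year 5: ⌊$136,930 × 200%/10⌋ = $27,386. Book value $109,544.
Year 6: ⌊$109,544 × 200%/10⌋ = $21,908. Book value $87,636.
Year 7: ⌊$87,636 × 200%/10⌋ = $17,527. Book value $70,109.
Year 8: ⌊$70,109 × 200%/10⌋ = $14,021. Book value $56,088.
Year 9: ⌊$56,088 × 200%/10⌋ = $11,217. Book value $44,871.

$44,871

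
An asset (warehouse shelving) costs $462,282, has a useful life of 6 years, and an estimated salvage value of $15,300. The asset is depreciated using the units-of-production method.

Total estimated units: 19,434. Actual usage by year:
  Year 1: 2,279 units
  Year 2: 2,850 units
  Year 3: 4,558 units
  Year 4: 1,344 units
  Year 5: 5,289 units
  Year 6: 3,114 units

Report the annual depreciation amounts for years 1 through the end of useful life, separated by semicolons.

$52,417; $65,550; $104,834; $30,912; $121,647; $71,622

Depreciable base = $462,282 − $15,300 = $446,982.
Rate = $446,982 / 19,434 units = $23 per unit.
Year 1: 2,279 × $23 = $52,417. Book value $409,865.
Year 2: 2,850 × $23 = $65,550. Book value $344,315.
Year 3: 4,558 × $23 = $104,834. Book value $239,481.
Year 4: 1,344 × $23 = $30,912. Book value $208,569.
Year 5: 5,289 × $23 = $121,647. Book value $86,922.
Year 6: 3,114 × $23 = $71,622. Book value $15,300.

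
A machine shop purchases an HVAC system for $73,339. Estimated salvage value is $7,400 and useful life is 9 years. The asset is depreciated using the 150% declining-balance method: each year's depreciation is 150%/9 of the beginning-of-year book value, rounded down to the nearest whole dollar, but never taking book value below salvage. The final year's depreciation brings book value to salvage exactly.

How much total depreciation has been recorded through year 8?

$56,280

Depreciable base = $73,339 − $7,400 = $65,939.
Year 1: ⌊$73,339 × 150%/9⌋ = $12,223. Book value $61,116.
Year 2: ⌊$61,116 × 150%/9⌋ = $10,186. Book value $50,930.
Year 3: ⌊$50,930 × 150%/9⌋ = $8,488. Book value $42,442.
Year 4: ⌊$42,442 × 150%/9⌋ = $7,073. Book value $35,369.
Year 5: ⌊$35,369 × 150%/9⌋ = $5,894. Book value $29,475.
Year 6: ⌊$29,475 × 150%/9⌋ = $4,912. Book value $24,563.
Year 7: ⌊$24,563 × 150%/9⌋ = $4,093. Book value $20,470.
Year 8: ⌊$20,470 × 150%/9⌋ = $3,411. Book value $17,059.
Accumulated through year 8 = $73,339 − $17,059 = $56,280.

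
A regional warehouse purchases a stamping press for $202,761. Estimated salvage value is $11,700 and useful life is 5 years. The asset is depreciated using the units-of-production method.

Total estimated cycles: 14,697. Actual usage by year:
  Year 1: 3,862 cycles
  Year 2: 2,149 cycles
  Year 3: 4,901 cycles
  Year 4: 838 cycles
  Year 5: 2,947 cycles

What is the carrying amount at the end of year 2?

$124,618

Depreciable base = $202,761 − $11,700 = $191,061.
Rate = $191,061 / 14,697 cycles = $13 per cycle.
Year 1: 3,862 × $13 = $50,206. Book value $152,555.
Year 2: 2,149 × $13 = $27,937. Book value $124,618.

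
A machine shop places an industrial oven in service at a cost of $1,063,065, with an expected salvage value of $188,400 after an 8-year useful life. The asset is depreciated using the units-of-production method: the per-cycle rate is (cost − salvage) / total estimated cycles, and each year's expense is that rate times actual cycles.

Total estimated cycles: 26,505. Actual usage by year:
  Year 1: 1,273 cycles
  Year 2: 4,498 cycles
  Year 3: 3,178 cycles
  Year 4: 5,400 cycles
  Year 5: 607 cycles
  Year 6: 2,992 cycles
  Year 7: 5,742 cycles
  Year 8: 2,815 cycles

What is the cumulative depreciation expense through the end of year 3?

$295,317

Depreciable base = $1,063,065 − $188,400 = $874,665.
Rate = $874,665 / 26,505 cycles = $33 per cycle.
Year 1: 1,273 × $33 = $42,009. Book value $1,021,056.
Year 2: 4,498 × $33 = $148,434. Book value $872,622.
Year 3: 3,178 × $33 = $104,874. Book value $767,748.
Accumulated through year 3 = $1,063,065 − $767,748 = $295,317.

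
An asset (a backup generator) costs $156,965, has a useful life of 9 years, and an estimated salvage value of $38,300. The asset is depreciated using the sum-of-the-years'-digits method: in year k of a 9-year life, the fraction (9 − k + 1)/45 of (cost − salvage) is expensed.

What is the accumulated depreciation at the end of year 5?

$92,295

Depreciable base = $156,965 − $38,300 = $118,665.
Sum of the years' digits = 9+8+7+6+5+4+3+2+1 = 45.
Year 1: $118,665 × 9/45 = $23,733. Book value $133,232.
Year 2: $118,665 × 8/45 = $21,096. Book value $112,136.
Year 3: $118,665 × 7/45 = $18,459. Book value $93,677.
Year 4: $118,665 × 6/45 = $15,822. Book value $77,855.
Year 5: $118,665 × 5/45 = $13,185. Book value $64,670.
Accumulated through year 5 = $156,965 − $64,670 = $92,295.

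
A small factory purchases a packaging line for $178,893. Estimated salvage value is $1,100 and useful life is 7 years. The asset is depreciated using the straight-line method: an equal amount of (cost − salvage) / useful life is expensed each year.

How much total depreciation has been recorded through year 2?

$50,798

Depreciable base = $178,893 − $1,100 = $177,793.
Annual expense = $177,793 / 7 = $25,399.
End of year 1: book value $153,494.
End of year 2: book value $128,095.
Accumulated through year 2 = $178,893 − $128,095 = $50,798.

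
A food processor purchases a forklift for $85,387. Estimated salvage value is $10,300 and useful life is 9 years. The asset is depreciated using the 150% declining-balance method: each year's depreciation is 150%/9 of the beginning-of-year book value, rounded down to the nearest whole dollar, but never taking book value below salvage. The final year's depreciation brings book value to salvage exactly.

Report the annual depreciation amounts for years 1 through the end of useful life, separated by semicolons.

Depreciable base = $85,387 − $10,300 = $75,087.
Year 1: ⌊$85,387 × 150%/9⌋ = $14,231. Book value $71,156.
Year 2: ⌊$71,156 × 150%/9⌋ = $11,859. Book value $59,297.
Year 3: ⌊$59,297 × 150%/9⌋ = $9,882. Book value $49,415.
Year 4: ⌊$49,415 × 150%/9⌋ = $8,235. Book value $41,180.
Year 5: ⌊$41,180 × 150%/9⌋ = $6,863. Book value $34,317.
Year 6: ⌊$34,317 × 150%/9⌋ = $5,719. Book value $28,598.
Year 7: ⌊$28,598 × 150%/9⌋ = $4,766. Book value $23,832.
Year 8: ⌊$23,832 × 150%/9⌋ = $3,972. Book value $19,860.
Year 9 (final): $19,860 − $10,300 = $9,560. Book value $10,300.

$14,231; $11,859; $9,882; $8,235; $6,863; $5,719; $4,766; $3,972; $9,560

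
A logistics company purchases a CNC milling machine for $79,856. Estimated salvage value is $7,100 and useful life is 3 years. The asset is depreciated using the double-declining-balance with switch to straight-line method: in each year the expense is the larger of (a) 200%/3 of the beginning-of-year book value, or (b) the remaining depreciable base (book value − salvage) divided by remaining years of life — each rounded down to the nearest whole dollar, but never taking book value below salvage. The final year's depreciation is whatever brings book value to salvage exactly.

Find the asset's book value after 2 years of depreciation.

Depreciable base = $79,856 − $7,100 = $72,756.
Year 1: DB = ⌊$79,856 × 200%/3⌋ = $53,237; SL = ⌊$72,756/3⌋ = $24,252 → take DB $53,237. Book value $26,619.
Year 2: DB = ⌊$26,619 × 200%/3⌋ = $17,746; SL = ⌊$19,519/2⌋ = $9,759 → take DB $17,746. Book value $8,873.

$8,873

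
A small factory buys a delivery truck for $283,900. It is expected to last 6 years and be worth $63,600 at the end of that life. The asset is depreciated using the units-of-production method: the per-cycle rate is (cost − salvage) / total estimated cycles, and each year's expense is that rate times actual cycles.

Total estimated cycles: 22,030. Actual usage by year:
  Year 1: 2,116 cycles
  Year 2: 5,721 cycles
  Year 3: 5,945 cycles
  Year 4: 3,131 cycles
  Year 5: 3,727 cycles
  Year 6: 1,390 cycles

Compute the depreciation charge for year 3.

Depreciable base = $283,900 − $63,600 = $220,300.
Rate = $220,300 / 22,030 cycles = $10 per cycle.
Year 1: 2,116 × $10 = $21,160. Book value $262,740.
Year 2: 5,721 × $10 = $57,210. Book value $205,530.
Year 3: 5,945 × $10 = $59,450. Book value $146,080.

$59,450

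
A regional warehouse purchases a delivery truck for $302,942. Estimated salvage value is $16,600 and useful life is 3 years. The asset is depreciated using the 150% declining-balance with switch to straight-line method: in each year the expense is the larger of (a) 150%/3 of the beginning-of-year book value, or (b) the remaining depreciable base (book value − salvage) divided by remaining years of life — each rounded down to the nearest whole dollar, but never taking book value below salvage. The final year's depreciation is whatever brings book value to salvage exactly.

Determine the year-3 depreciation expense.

$59,136

Depreciable base = $302,942 − $16,600 = $286,342.
Year 1: DB = ⌊$302,942 × 150%/3⌋ = $151,471; SL = ⌊$286,342/3⌋ = $95,447 → take DB $151,471. Book value $151,471.
Year 2: DB = ⌊$151,471 × 150%/3⌋ = $75,735; SL = ⌊$134,871/2⌋ = $67,435 → take DB $75,735. Book value $75,736.
Year 3 (final): $75,736 − $16,600 = $59,136. Book value $16,600.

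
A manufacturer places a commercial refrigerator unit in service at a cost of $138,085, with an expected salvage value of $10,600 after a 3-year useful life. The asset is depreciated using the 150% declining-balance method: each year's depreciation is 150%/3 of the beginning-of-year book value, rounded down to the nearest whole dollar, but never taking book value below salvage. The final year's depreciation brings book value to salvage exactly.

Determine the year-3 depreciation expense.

$23,922

Depreciable base = $138,085 − $10,600 = $127,485.
Year 1: ⌊$138,085 × 150%/3⌋ = $69,042. Book value $69,043.
Year 2: ⌊$69,043 × 150%/3⌋ = $34,521. Book value $34,522.
Year 3 (final): $34,522 − $10,600 = $23,922. Book value $10,600.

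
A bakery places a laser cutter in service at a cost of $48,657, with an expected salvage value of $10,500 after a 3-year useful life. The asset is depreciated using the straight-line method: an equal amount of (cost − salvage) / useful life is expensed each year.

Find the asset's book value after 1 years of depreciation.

$35,938

Depreciable base = $48,657 − $10,500 = $38,157.
Annual expense = $38,157 / 3 = $12,719.
End of year 1: book value $35,938.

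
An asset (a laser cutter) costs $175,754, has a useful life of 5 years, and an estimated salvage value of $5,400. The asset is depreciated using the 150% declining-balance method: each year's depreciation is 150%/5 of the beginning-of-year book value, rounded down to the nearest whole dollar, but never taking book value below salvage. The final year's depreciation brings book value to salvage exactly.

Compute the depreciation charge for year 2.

Depreciable base = $175,754 − $5,400 = $170,354.
Year 1: ⌊$175,754 × 150%/5⌋ = $52,726. Book value $123,028.
Year 2: ⌊$123,028 × 150%/5⌋ = $36,908. Book value $86,120.

$36,908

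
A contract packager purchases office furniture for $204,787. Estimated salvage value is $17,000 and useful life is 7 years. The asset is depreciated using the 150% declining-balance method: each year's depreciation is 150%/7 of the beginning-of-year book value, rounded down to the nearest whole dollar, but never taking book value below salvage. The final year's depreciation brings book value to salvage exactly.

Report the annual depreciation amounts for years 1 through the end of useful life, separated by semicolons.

Depreciable base = $204,787 − $17,000 = $187,787.
Year 1: ⌊$204,787 × 150%/7⌋ = $43,882. Book value $160,905.
Year 2: ⌊$160,905 × 150%/7⌋ = $34,479. Book value $126,426.
Year 3: ⌊$126,426 × 150%/7⌋ = $27,091. Book value $99,335.
Year 4: ⌊$99,335 × 150%/7⌋ = $21,286. Book value $78,049.
Year 5: ⌊$78,049 × 150%/7⌋ = $16,724. Book value $61,325.
Year 6: ⌊$61,325 × 150%/7⌋ = $13,141. Book value $48,184.
Year 7 (final): $48,184 − $17,000 = $31,184. Book value $17,000.

$43,882; $34,479; $27,091; $21,286; $16,724; $13,141; $31,184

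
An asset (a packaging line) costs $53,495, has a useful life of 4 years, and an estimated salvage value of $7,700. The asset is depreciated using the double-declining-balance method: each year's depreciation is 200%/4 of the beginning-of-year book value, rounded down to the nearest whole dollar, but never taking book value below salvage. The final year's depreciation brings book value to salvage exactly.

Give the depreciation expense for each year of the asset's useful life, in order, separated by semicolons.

$26,747; $13,374; $5,674; $0

Depreciable base = $53,495 − $7,700 = $45,795.
Year 1: ⌊$53,495 × 200%/4⌋ = $26,747. Book value $26,748.
Year 2: ⌊$26,748 × 200%/4⌋ = $13,374. Book value $13,374.
Year 3: ⌊$13,374 × 200%/4⌋ = $6,687, capped at $5,674. Book value $7,700.
Year 4 (final): $7,700 − $7,700 = $0. Book value $7,700.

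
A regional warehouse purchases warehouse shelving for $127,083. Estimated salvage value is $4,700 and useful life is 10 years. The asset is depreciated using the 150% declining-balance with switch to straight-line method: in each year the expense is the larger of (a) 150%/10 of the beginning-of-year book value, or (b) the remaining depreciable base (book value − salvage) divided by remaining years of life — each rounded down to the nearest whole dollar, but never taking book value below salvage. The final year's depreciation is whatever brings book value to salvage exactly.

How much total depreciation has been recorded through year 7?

Depreciable base = $127,083 − $4,700 = $122,383.
Year 1: DB = ⌊$127,083 × 150%/10⌋ = $19,062; SL = ⌊$122,383/10⌋ = $12,238 → take DB $19,062. Book value $108,021.
Year 2: DB = ⌊$108,021 × 150%/10⌋ = $16,203; SL = ⌊$103,321/9⌋ = $11,480 → take DB $16,203. Book value $91,818.
Year 3: DB = ⌊$91,818 × 150%/10⌋ = $13,772; SL = ⌊$87,118/8⌋ = $10,889 → take DB $13,772. Book value $78,046.
Year 4: DB = ⌊$78,046 × 150%/10⌋ = $11,706; SL = ⌊$73,346/7⌋ = $10,478 → take DB $11,706. Book value $66,340.
Year 5: DB = ⌊$66,340 × 150%/10⌋ = $9,951; SL = ⌊$61,640/6⌋ = $10,273 → take SL $10,273. Book value $56,067.
Year 6: DB = ⌊$56,067 × 150%/10⌋ = $8,410; SL = ⌊$51,367/5⌋ = $10,273 → take SL $10,273. Book value $45,794.
Year 7: DB = ⌊$45,794 × 150%/10⌋ = $6,869; SL = ⌊$41,094/4⌋ = $10,273 → take SL $10,273. Book value $35,521.
Accumulated through year 7 = $127,083 − $35,521 = $91,562.

$91,562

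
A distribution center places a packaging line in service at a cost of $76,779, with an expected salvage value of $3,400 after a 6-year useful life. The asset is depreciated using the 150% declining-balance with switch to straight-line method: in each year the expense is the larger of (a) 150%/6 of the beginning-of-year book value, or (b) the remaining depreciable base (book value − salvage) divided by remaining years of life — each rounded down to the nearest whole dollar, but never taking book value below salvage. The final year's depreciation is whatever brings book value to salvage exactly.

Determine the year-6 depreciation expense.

Depreciable base = $76,779 − $3,400 = $73,379.
Year 1: DB = ⌊$76,779 × 150%/6⌋ = $19,194; SL = ⌊$73,379/6⌋ = $12,229 → take DB $19,194. Book value $57,585.
Year 2: DB = ⌊$57,585 × 150%/6⌋ = $14,396; SL = ⌊$54,185/5⌋ = $10,837 → take DB $14,396. Book value $43,189.
Year 3: DB = ⌊$43,189 × 150%/6⌋ = $10,797; SL = ⌊$39,789/4⌋ = $9,947 → take DB $10,797. Book value $32,392.
Year 4: DB = ⌊$32,392 × 150%/6⌋ = $8,098; SL = ⌊$28,992/3⌋ = $9,664 → take SL $9,664. Book value $22,728.
Year 5: DB = ⌊$22,728 × 150%/6⌋ = $5,682; SL = ⌊$19,328/2⌋ = $9,664 → take SL $9,664. Book value $13,064.
Year 6 (final): $13,064 − $3,400 = $9,664. Book value $3,400.

$9,664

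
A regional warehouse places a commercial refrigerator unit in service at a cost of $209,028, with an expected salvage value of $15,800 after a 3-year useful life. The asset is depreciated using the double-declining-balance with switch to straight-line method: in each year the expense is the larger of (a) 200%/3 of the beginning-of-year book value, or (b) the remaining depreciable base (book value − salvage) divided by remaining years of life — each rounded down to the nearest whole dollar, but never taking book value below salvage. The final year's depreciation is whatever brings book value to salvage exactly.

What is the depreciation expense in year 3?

Depreciable base = $209,028 − $15,800 = $193,228.
Year 1: DB = ⌊$209,028 × 200%/3⌋ = $139,352; SL = ⌊$193,228/3⌋ = $64,409 → take DB $139,352. Book value $69,676.
Year 2: DB = ⌊$69,676 × 200%/3⌋ = $46,450; SL = ⌊$53,876/2⌋ = $26,938 → take DB $46,450. Book value $23,226.
Year 3 (final): $23,226 − $15,800 = $7,426. Book value $15,800.

$7,426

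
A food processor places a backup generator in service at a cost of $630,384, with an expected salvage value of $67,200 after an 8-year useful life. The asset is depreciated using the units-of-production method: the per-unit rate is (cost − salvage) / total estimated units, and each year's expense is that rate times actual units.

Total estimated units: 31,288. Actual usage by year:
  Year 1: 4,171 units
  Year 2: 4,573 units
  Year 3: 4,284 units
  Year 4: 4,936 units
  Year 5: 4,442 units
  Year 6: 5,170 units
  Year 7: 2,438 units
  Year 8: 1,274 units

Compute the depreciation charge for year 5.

$79,956

Depreciable base = $630,384 − $67,200 = $563,184.
Rate = $563,184 / 31,288 units = $18 per unit.
Year 1: 4,171 × $18 = $75,078. Book value $555,306.
Year 2: 4,573 × $18 = $82,314. Book value $472,992.
Year 3: 4,284 × $18 = $77,112. Book value $395,880.
Year 4: 4,936 × $18 = $88,848. Book value $307,032.
Year 5: 4,442 × $18 = $79,956. Book value $227,076.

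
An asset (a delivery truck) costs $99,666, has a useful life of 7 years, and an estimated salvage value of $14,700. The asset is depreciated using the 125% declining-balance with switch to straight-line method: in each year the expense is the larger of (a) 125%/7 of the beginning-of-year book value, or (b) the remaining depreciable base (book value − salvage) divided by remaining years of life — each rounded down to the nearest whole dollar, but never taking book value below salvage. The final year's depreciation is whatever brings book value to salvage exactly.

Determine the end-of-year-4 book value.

$45,107

Depreciable base = $99,666 − $14,700 = $84,966.
Year 1: DB = ⌊$99,666 × 125%/7⌋ = $17,797; SL = ⌊$84,966/7⌋ = $12,138 → take DB $17,797. Book value $81,869.
Year 2: DB = ⌊$81,869 × 125%/7⌋ = $14,619; SL = ⌊$67,169/6⌋ = $11,194 → take DB $14,619. Book value $67,250.
Year 3: DB = ⌊$67,250 × 125%/7⌋ = $12,008; SL = ⌊$52,550/5⌋ = $10,510 → take DB $12,008. Book value $55,242.
Year 4: DB = ⌊$55,242 × 125%/7⌋ = $9,864; SL = ⌊$40,542/4⌋ = $10,135 → take SL $10,135. Book value $45,107.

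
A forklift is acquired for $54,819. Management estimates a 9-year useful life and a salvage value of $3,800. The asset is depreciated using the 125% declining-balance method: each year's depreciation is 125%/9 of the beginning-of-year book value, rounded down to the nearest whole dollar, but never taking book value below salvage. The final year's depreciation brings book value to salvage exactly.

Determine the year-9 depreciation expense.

$12,776

Depreciable base = $54,819 − $3,800 = $51,019.
Year 1: ⌊$54,819 × 125%/9⌋ = $7,613. Book value $47,206.
Year 2: ⌊$47,206 × 125%/9⌋ = $6,556. Book value $40,650.
Year 3: ⌊$40,650 × 125%/9⌋ = $5,645. Book value $35,005.
Year 4: ⌊$35,005 × 125%/9⌋ = $4,861. Book value $30,144.
Year 5: ⌊$30,144 × 125%/9⌋ = $4,186. Book value $25,958.
Year 6: ⌊$25,958 × 125%/9⌋ = $3,605. Book value $22,353.
Year 7: ⌊$22,353 × 125%/9⌋ = $3,104. Book value $19,249.
Year 8: ⌊$19,249 × 125%/9⌋ = $2,673. Book value $16,576.
Year 9 (final): $16,576 − $3,800 = $12,776. Book value $3,800.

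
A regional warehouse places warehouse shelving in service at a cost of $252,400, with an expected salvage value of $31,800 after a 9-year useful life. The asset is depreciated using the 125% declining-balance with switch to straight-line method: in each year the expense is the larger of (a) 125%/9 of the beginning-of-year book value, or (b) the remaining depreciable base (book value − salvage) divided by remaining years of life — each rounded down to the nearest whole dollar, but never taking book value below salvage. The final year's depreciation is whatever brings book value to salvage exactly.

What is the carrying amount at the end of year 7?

Depreciable base = $252,400 − $31,800 = $220,600.
Year 1: DB = ⌊$252,400 × 125%/9⌋ = $35,055; SL = ⌊$220,600/9⌋ = $24,511 → take DB $35,055. Book value $217,345.
Year 2: DB = ⌊$217,345 × 125%/9⌋ = $30,186; SL = ⌊$185,545/8⌋ = $23,193 → take DB $30,186. Book value $187,159.
Year 3: DB = ⌊$187,159 × 125%/9⌋ = $25,994; SL = ⌊$155,359/7⌋ = $22,194 → take DB $25,994. Book value $161,165.
Year 4: DB = ⌊$161,165 × 125%/9⌋ = $22,384; SL = ⌊$129,365/6⌋ = $21,560 → take DB $22,384. Book value $138,781.
Year 5: DB = ⌊$138,781 × 125%/9⌋ = $19,275; SL = ⌊$106,981/5⌋ = $21,396 → take SL $21,396. Book value $117,385.
Year 6: DB = ⌊$117,385 × 125%/9⌋ = $16,303; SL = ⌊$85,585/4⌋ = $21,396 → take SL $21,396. Book value $95,989.
Year 7: DB = ⌊$95,989 × 125%/9⌋ = $13,331; SL = ⌊$64,189/3⌋ = $21,396 → take SL $21,396. Book value $74,593.

$74,593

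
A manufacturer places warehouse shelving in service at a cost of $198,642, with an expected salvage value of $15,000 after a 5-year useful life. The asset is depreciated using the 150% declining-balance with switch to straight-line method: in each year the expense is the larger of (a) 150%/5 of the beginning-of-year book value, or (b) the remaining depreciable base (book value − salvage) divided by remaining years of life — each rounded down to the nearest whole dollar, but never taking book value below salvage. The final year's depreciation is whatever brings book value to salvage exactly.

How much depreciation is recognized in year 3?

Depreciable base = $198,642 − $15,000 = $183,642.
Year 1: DB = ⌊$198,642 × 150%/5⌋ = $59,592; SL = ⌊$183,642/5⌋ = $36,728 → take DB $59,592. Book value $139,050.
Year 2: DB = ⌊$139,050 × 150%/5⌋ = $41,715; SL = ⌊$124,050/4⌋ = $31,012 → take DB $41,715. Book value $97,335.
Year 3: DB = ⌊$97,335 × 150%/5⌋ = $29,200; SL = ⌊$82,335/3⌋ = $27,445 → take DB $29,200. Book value $68,135.

$29,200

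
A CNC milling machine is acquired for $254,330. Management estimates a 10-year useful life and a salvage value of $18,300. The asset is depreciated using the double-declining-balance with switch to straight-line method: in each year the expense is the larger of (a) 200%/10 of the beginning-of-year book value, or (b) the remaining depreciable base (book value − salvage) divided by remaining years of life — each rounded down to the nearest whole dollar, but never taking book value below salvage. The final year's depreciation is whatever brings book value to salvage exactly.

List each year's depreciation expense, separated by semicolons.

Depreciable base = $254,330 − $18,300 = $236,030.
Year 1: DB = ⌊$254,330 × 200%/10⌋ = $50,866; SL = ⌊$236,030/10⌋ = $23,603 → take DB $50,866. Book value $203,464.
Year 2: DB = ⌊$203,464 × 200%/10⌋ = $40,692; SL = ⌊$185,164/9⌋ = $20,573 → take DB $40,692. Book value $162,772.
Year 3: DB = ⌊$162,772 × 200%/10⌋ = $32,554; SL = ⌊$144,472/8⌋ = $18,059 → take DB $32,554. Book value $130,218.
Year 4: DB = ⌊$130,218 × 200%/10⌋ = $26,043; SL = ⌊$111,918/7⌋ = $15,988 → take DB $26,043. Book value $104,175.
Year 5: DB = ⌊$104,175 × 200%/10⌋ = $20,835; SL = ⌊$85,875/6⌋ = $14,312 → take DB $20,835. Book value $83,340.
Year 6: DB = ⌊$83,340 × 200%/10⌋ = $16,668; SL = ⌊$65,040/5⌋ = $13,008 → take DB $16,668. Book value $66,672.
Year 7: DB = ⌊$66,672 × 200%/10⌋ = $13,334; SL = ⌊$48,372/4⌋ = $12,093 → take DB $13,334. Book value $53,338.
Year 8: DB = ⌊$53,338 × 200%/10⌋ = $10,667; SL = ⌊$35,038/3⌋ = $11,679 → take SL $11,679. Book value $41,659.
Year 9: DB = ⌊$41,659 × 200%/10⌋ = $8,331; SL = ⌊$23,359/2⌋ = $11,679 → take SL $11,679. Book value $29,980.
Year 10 (final): $29,980 − $18,300 = $11,680. Book value $18,300.

$50,866; $40,692; $32,554; $26,043; $20,835; $16,668; $13,334; $11,679; $11,679; $11,680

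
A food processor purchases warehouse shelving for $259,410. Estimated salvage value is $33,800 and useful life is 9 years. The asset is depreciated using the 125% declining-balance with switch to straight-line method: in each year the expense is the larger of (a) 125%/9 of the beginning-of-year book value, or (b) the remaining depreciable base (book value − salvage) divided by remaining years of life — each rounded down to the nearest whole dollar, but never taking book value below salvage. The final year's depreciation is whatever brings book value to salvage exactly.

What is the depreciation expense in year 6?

Depreciable base = $259,410 − $33,800 = $225,610.
Year 1: DB = ⌊$259,410 × 125%/9⌋ = $36,029; SL = ⌊$225,610/9⌋ = $25,067 → take DB $36,029. Book value $223,381.
Year 2: DB = ⌊$223,381 × 125%/9⌋ = $31,025; SL = ⌊$189,581/8⌋ = $23,697 → take DB $31,025. Book value $192,356.
Year 3: DB = ⌊$192,356 × 125%/9⌋ = $26,716; SL = ⌊$158,556/7⌋ = $22,650 → take DB $26,716. Book value $165,640.
Year 4: DB = ⌊$165,640 × 125%/9⌋ = $23,005; SL = ⌊$131,840/6⌋ = $21,973 → take DB $23,005. Book value $142,635.
Year 5: DB = ⌊$142,635 × 125%/9⌋ = $19,810; SL = ⌊$108,835/5⌋ = $21,767 → take SL $21,767. Book value $120,868.
Year 6: DB = ⌊$120,868 × 125%/9⌋ = $16,787; SL = ⌊$87,068/4⌋ = $21,767 → take SL $21,767. Book value $99,101.

$21,767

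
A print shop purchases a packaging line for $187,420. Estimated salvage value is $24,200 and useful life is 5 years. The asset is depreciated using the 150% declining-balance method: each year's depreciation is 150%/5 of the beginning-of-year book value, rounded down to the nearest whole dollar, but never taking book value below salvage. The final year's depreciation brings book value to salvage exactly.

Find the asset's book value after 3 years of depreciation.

$64,286

Depreciable base = $187,420 − $24,200 = $163,220.
Year 1: ⌊$187,420 × 150%/5⌋ = $56,226. Book value $131,194.
Year 2: ⌊$131,194 × 150%/5⌋ = $39,358. Book value $91,836.
Year 3: ⌊$91,836 × 150%/5⌋ = $27,550. Book value $64,286.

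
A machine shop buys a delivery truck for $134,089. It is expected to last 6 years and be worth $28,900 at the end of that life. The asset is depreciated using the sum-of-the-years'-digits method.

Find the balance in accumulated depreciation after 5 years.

Depreciable base = $134,089 − $28,900 = $105,189.
Sum of the years' digits = 6+5+4+3+2+1 = 21.
Year 1: $105,189 × 6/21 = $30,054. Book value $104,035.
Year 2: $105,189 × 5/21 = $25,045. Book value $78,990.
Year 3: $105,189 × 4/21 = $20,036. Book value $58,954.
Year 4: $105,189 × 3/21 = $15,027. Book value $43,927.
Year 5: $105,189 × 2/21 = $10,018. Book value $33,909.
Accumulated through year 5 = $134,089 − $33,909 = $100,180.

$100,180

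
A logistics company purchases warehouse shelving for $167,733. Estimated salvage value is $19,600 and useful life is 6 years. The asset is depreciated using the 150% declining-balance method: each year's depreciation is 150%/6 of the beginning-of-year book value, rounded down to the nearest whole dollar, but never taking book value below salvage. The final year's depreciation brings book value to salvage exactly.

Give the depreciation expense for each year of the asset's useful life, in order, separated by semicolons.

$41,933; $31,450; $23,587; $17,690; $13,268; $20,205

Depreciable base = $167,733 − $19,600 = $148,133.
Year 1: ⌊$167,733 × 150%/6⌋ = $41,933. Book value $125,800.
Year 2: ⌊$125,800 × 150%/6⌋ = $31,450. Book value $94,350.
Year 3: ⌊$94,350 × 150%/6⌋ = $23,587. Book value $70,763.
Year 4: ⌊$70,763 × 150%/6⌋ = $17,690. Book value $53,073.
Year 5: ⌊$53,073 × 150%/6⌋ = $13,268. Book value $39,805.
Year 6 (final): $39,805 − $19,600 = $20,205. Book value $19,600.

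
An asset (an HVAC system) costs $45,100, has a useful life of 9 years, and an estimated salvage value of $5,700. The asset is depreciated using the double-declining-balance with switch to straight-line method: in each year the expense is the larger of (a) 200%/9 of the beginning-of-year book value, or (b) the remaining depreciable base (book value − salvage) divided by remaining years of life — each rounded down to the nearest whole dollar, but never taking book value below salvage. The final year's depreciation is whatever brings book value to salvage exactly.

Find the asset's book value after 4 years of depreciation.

$16,506

Depreciable base = $45,100 − $5,700 = $39,400.
Year 1: DB = ⌊$45,100 × 200%/9⌋ = $10,022; SL = ⌊$39,400/9⌋ = $4,377 → take DB $10,022. Book value $35,078.
Year 2: DB = ⌊$35,078 × 200%/9⌋ = $7,795; SL = ⌊$29,378/8⌋ = $3,672 → take DB $7,795. Book value $27,283.
Year 3: DB = ⌊$27,283 × 200%/9⌋ = $6,062; SL = ⌊$21,583/7⌋ = $3,083 → take DB $6,062. Book value $21,221.
Year 4: DB = ⌊$21,221 × 200%/9⌋ = $4,715; SL = ⌊$15,521/6⌋ = $2,586 → take DB $4,715. Book value $16,506.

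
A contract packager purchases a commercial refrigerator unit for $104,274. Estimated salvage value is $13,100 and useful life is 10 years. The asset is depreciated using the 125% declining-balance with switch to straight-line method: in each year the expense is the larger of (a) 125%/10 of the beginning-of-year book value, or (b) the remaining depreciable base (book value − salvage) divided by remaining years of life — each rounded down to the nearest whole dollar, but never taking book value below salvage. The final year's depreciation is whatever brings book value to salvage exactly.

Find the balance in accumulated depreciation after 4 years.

Depreciable base = $104,274 − $13,100 = $91,174.
Year 1: DB = ⌊$104,274 × 125%/10⌋ = $13,034; SL = ⌊$91,174/10⌋ = $9,117 → take DB $13,034. Book value $91,240.
Year 2: DB = ⌊$91,240 × 125%/10⌋ = $11,405; SL = ⌊$78,140/9⌋ = $8,682 → take DB $11,405. Book value $79,835.
Year 3: DB = ⌊$79,835 × 125%/10⌋ = $9,979; SL = ⌊$66,735/8⌋ = $8,341 → take DB $9,979. Book value $69,856.
Year 4: DB = ⌊$69,856 × 125%/10⌋ = $8,732; SL = ⌊$56,756/7⌋ = $8,108 → take DB $8,732. Book value $61,124.
Accumulated through year 4 = $104,274 − $61,124 = $43,150.

$43,150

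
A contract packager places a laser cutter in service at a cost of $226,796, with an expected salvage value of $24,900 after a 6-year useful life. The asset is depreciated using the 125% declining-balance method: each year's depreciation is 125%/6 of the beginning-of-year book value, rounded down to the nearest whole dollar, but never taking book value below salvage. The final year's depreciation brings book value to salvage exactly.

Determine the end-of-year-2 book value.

Depreciable base = $226,796 − $24,900 = $201,896.
Year 1: ⌊$226,796 × 125%/6⌋ = $47,249. Book value $179,547.
Year 2: ⌊$179,547 × 125%/6⌋ = $37,405. Book value $142,142.

$142,142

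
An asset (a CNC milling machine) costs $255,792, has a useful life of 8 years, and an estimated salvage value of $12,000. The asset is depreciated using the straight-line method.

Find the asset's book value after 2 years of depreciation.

$194,844

Depreciable base = $255,792 − $12,000 = $243,792.
Annual expense = $243,792 / 8 = $30,474.
End of year 1: book value $225,318.
End of year 2: book value $194,844.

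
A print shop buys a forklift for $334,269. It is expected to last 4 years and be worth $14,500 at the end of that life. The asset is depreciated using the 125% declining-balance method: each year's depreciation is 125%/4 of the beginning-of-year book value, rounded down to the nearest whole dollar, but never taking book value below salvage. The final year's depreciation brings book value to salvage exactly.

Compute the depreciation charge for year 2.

$71,815

Depreciable base = $334,269 − $14,500 = $319,769.
Year 1: ⌊$334,269 × 125%/4⌋ = $104,459. Book value $229,810.
Year 2: ⌊$229,810 × 125%/4⌋ = $71,815. Book value $157,995.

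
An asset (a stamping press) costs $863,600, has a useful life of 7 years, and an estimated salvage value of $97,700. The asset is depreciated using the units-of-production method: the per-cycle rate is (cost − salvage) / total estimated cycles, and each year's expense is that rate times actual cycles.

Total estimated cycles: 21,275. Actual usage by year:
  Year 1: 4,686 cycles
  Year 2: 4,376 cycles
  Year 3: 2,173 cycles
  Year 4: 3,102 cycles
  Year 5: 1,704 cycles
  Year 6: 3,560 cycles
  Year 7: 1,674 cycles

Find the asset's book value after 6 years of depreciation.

$157,964

Depreciable base = $863,600 − $97,700 = $765,900.
Rate = $765,900 / 21,275 cycles = $36 per cycle.
Year 1: 4,686 × $36 = $168,696. Book value $694,904.
Year 2: 4,376 × $36 = $157,536. Book value $537,368.
Year 3: 2,173 × $36 = $78,228. Book value $459,140.
Year 4: 3,102 × $36 = $111,672. Book value $347,468.
Year 5: 1,704 × $36 = $61,344. Book value $286,124.
Year 6: 3,560 × $36 = $128,160. Book value $157,964.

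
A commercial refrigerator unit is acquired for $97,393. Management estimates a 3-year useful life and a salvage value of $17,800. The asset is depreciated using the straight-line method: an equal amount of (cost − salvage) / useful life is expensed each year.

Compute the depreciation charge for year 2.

Depreciable base = $97,393 − $17,800 = $79,593.
Annual expense = $79,593 / 3 = $26,531.

$26,531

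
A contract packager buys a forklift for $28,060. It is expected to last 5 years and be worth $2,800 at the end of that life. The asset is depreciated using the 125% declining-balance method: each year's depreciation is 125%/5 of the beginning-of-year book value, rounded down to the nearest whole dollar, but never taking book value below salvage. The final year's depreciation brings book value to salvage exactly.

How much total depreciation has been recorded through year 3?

$16,222

Depreciable base = $28,060 − $2,800 = $25,260.
Year 1: ⌊$28,060 × 125%/5⌋ = $7,015. Book value $21,045.
Year 2: ⌊$21,045 × 125%/5⌋ = $5,261. Book value $15,784.
Year 3: ⌊$15,784 × 125%/5⌋ = $3,946. Book value $11,838.
Accumulated through year 3 = $28,060 − $11,838 = $16,222.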